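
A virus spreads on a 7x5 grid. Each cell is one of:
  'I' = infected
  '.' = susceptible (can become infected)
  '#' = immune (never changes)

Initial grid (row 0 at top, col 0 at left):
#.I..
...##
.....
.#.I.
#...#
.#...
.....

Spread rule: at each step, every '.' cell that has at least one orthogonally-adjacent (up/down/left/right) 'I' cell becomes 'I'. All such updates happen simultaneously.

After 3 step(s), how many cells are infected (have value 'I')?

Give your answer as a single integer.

Step 0 (initial): 2 infected
Step 1: +7 new -> 9 infected
Step 2: +6 new -> 15 infected
Step 3: +6 new -> 21 infected

Answer: 21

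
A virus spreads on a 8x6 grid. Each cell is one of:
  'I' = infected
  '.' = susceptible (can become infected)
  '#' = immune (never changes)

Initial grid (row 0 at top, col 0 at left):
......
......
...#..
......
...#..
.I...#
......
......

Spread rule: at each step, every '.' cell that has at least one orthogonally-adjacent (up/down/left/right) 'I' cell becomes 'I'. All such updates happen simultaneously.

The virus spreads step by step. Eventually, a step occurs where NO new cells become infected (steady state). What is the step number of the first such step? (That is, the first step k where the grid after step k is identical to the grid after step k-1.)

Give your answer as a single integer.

Answer: 10

Derivation:
Step 0 (initial): 1 infected
Step 1: +4 new -> 5 infected
Step 2: +7 new -> 12 infected
Step 3: +7 new -> 19 infected
Step 4: +7 new -> 26 infected
Step 5: +7 new -> 33 infected
Step 6: +6 new -> 39 infected
Step 7: +3 new -> 42 infected
Step 8: +2 new -> 44 infected
Step 9: +1 new -> 45 infected
Step 10: +0 new -> 45 infected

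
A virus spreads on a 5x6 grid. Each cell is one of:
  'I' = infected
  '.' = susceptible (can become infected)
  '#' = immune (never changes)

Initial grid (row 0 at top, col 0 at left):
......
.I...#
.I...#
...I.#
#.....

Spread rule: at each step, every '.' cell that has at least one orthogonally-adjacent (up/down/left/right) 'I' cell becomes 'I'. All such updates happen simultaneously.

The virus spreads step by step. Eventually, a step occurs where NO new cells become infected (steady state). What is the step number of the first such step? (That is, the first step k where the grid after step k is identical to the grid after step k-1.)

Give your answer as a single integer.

Answer: 6

Derivation:
Step 0 (initial): 3 infected
Step 1: +10 new -> 13 infected
Step 2: +8 new -> 21 infected
Step 3: +3 new -> 24 infected
Step 4: +1 new -> 25 infected
Step 5: +1 new -> 26 infected
Step 6: +0 new -> 26 infected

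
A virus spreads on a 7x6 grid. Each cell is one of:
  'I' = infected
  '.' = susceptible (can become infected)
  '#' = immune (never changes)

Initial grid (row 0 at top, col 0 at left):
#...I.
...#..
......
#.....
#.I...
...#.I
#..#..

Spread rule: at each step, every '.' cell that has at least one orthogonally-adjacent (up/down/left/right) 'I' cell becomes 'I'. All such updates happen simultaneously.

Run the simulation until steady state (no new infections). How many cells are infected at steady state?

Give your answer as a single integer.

Step 0 (initial): 3 infected
Step 1: +10 new -> 13 infected
Step 2: +11 new -> 24 infected
Step 3: +8 new -> 32 infected
Step 4: +2 new -> 34 infected
Step 5: +1 new -> 35 infected
Step 6: +0 new -> 35 infected

Answer: 35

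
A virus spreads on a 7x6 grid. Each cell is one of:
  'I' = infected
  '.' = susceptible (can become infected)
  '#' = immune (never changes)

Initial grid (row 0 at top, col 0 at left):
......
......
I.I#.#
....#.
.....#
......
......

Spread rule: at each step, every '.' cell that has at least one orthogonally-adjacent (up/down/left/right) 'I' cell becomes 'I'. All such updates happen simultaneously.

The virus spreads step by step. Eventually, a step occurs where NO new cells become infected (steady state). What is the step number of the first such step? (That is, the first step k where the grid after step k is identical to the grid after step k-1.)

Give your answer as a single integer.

Answer: 8

Derivation:
Step 0 (initial): 2 infected
Step 1: +5 new -> 7 infected
Step 2: +8 new -> 15 infected
Step 3: +7 new -> 22 infected
Step 4: +8 new -> 30 infected
Step 5: +4 new -> 34 infected
Step 6: +2 new -> 36 infected
Step 7: +1 new -> 37 infected
Step 8: +0 new -> 37 infected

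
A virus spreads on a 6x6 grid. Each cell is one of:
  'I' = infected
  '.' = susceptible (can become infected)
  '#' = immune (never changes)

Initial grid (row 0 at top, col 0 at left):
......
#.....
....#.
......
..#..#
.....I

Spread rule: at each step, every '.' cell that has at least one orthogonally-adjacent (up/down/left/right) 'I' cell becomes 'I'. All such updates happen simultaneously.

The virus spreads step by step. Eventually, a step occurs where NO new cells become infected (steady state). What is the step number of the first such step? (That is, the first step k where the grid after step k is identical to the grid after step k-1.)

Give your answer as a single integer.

Step 0 (initial): 1 infected
Step 1: +1 new -> 2 infected
Step 2: +2 new -> 4 infected
Step 3: +3 new -> 7 infected
Step 4: +3 new -> 10 infected
Step 5: +5 new -> 15 infected
Step 6: +5 new -> 20 infected
Step 7: +6 new -> 26 infected
Step 8: +4 new -> 30 infected
Step 9: +1 new -> 31 infected
Step 10: +1 new -> 32 infected
Step 11: +0 new -> 32 infected

Answer: 11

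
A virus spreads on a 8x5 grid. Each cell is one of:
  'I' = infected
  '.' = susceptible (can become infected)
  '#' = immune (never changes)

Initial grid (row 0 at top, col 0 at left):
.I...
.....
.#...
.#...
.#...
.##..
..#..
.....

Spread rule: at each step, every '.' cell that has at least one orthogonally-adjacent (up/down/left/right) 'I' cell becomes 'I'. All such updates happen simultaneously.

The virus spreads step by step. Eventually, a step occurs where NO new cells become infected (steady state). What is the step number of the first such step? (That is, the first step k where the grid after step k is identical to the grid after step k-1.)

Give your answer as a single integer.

Answer: 11

Derivation:
Step 0 (initial): 1 infected
Step 1: +3 new -> 4 infected
Step 2: +3 new -> 7 infected
Step 3: +4 new -> 11 infected
Step 4: +4 new -> 15 infected
Step 5: +4 new -> 19 infected
Step 6: +3 new -> 22 infected
Step 7: +3 new -> 25 infected
Step 8: +4 new -> 29 infected
Step 9: +3 new -> 32 infected
Step 10: +2 new -> 34 infected
Step 11: +0 new -> 34 infected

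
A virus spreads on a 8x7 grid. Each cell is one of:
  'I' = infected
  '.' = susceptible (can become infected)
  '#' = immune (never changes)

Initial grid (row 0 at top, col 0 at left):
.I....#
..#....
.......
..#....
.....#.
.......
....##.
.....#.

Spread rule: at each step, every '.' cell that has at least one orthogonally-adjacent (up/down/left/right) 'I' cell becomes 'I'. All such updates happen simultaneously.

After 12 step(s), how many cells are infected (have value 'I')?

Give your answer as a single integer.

Step 0 (initial): 1 infected
Step 1: +3 new -> 4 infected
Step 2: +3 new -> 7 infected
Step 3: +5 new -> 12 infected
Step 4: +5 new -> 17 infected
Step 5: +6 new -> 23 infected
Step 6: +7 new -> 30 infected
Step 7: +7 new -> 37 infected
Step 8: +5 new -> 42 infected
Step 9: +3 new -> 45 infected
Step 10: +2 new -> 47 infected
Step 11: +1 new -> 48 infected
Step 12: +1 new -> 49 infected

Answer: 49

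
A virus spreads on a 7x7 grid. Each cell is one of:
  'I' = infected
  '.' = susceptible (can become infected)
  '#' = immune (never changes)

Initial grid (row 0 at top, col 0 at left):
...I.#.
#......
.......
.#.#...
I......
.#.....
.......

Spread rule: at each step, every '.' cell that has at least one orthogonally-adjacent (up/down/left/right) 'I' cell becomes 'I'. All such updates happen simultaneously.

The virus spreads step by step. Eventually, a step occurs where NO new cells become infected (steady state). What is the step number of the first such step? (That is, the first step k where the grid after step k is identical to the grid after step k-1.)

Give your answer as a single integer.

Step 0 (initial): 2 infected
Step 1: +6 new -> 8 infected
Step 2: +7 new -> 15 infected
Step 3: +10 new -> 25 infected
Step 4: +6 new -> 31 infected
Step 5: +6 new -> 37 infected
Step 6: +4 new -> 41 infected
Step 7: +2 new -> 43 infected
Step 8: +1 new -> 44 infected
Step 9: +0 new -> 44 infected

Answer: 9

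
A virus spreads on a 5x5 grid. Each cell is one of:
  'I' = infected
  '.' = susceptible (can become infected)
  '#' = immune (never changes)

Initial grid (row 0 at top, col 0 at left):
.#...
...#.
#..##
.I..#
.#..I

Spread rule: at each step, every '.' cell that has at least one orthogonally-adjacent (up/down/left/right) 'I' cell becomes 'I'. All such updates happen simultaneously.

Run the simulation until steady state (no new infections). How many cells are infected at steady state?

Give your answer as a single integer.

Step 0 (initial): 2 infected
Step 1: +4 new -> 6 infected
Step 2: +5 new -> 11 infected
Step 3: +2 new -> 13 infected
Step 4: +2 new -> 15 infected
Step 5: +1 new -> 16 infected
Step 6: +1 new -> 17 infected
Step 7: +1 new -> 18 infected
Step 8: +0 new -> 18 infected

Answer: 18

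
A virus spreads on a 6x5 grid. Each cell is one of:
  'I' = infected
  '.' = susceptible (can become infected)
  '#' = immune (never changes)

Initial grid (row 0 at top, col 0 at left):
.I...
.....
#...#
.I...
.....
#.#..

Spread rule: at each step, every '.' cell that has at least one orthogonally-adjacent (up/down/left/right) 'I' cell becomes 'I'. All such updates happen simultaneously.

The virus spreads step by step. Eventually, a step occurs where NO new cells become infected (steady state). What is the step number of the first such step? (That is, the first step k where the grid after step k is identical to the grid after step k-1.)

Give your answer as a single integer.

Answer: 6

Derivation:
Step 0 (initial): 2 infected
Step 1: +7 new -> 9 infected
Step 2: +8 new -> 17 infected
Step 3: +5 new -> 22 infected
Step 4: +3 new -> 25 infected
Step 5: +1 new -> 26 infected
Step 6: +0 new -> 26 infected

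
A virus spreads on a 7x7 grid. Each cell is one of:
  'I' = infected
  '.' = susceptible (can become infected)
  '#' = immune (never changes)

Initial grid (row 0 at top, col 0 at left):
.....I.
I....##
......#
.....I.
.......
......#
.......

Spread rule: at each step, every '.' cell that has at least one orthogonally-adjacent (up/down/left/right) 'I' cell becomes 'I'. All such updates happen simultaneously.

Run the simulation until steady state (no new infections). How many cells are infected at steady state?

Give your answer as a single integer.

Step 0 (initial): 3 infected
Step 1: +9 new -> 12 infected
Step 2: +11 new -> 23 infected
Step 3: +10 new -> 33 infected
Step 4: +6 new -> 39 infected
Step 5: +4 new -> 43 infected
Step 6: +2 new -> 45 infected
Step 7: +0 new -> 45 infected

Answer: 45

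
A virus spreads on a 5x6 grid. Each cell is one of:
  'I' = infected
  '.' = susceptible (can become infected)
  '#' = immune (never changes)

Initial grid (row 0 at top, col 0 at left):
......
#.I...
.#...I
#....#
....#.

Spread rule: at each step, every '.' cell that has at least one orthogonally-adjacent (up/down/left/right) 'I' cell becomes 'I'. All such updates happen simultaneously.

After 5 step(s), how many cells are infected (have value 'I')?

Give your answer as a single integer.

Answer: 23

Derivation:
Step 0 (initial): 2 infected
Step 1: +6 new -> 8 infected
Step 2: +7 new -> 15 infected
Step 3: +5 new -> 20 infected
Step 4: +2 new -> 22 infected
Step 5: +1 new -> 23 infected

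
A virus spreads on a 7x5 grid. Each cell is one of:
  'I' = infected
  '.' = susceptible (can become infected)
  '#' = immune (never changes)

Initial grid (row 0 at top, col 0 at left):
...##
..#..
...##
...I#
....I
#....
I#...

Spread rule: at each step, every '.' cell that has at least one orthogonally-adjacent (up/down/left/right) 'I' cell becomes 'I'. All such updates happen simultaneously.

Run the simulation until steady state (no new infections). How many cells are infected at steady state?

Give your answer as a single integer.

Answer: 25

Derivation:
Step 0 (initial): 3 infected
Step 1: +3 new -> 6 infected
Step 2: +5 new -> 11 infected
Step 3: +5 new -> 16 infected
Step 4: +5 new -> 21 infected
Step 5: +2 new -> 23 infected
Step 6: +2 new -> 25 infected
Step 7: +0 new -> 25 infected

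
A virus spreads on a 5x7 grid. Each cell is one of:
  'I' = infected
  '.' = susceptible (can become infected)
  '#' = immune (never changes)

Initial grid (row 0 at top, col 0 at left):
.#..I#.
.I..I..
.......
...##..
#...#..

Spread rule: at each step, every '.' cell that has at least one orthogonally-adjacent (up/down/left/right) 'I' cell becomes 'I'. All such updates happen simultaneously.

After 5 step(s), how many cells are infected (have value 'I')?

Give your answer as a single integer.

Step 0 (initial): 3 infected
Step 1: +7 new -> 10 infected
Step 2: +8 new -> 18 infected
Step 3: +6 new -> 24 infected
Step 4: +3 new -> 27 infected
Step 5: +2 new -> 29 infected

Answer: 29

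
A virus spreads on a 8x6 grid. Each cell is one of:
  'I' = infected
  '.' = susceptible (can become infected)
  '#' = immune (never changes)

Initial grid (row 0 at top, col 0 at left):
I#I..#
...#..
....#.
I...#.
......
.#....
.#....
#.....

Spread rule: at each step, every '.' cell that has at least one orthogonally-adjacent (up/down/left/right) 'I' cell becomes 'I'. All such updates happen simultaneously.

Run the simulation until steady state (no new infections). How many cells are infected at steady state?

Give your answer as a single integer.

Step 0 (initial): 3 infected
Step 1: +6 new -> 9 infected
Step 2: +7 new -> 16 infected
Step 3: +5 new -> 21 infected
Step 4: +3 new -> 24 infected
Step 5: +4 new -> 28 infected
Step 6: +5 new -> 33 infected
Step 7: +4 new -> 37 infected
Step 8: +2 new -> 39 infected
Step 9: +1 new -> 40 infected
Step 10: +0 new -> 40 infected

Answer: 40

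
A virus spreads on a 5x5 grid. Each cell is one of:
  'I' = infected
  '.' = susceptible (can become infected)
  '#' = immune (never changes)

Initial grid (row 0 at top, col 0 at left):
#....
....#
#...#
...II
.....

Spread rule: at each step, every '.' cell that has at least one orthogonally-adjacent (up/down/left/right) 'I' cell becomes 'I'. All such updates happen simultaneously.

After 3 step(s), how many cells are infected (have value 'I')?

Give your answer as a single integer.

Answer: 15

Derivation:
Step 0 (initial): 2 infected
Step 1: +4 new -> 6 infected
Step 2: +4 new -> 10 infected
Step 3: +5 new -> 15 infected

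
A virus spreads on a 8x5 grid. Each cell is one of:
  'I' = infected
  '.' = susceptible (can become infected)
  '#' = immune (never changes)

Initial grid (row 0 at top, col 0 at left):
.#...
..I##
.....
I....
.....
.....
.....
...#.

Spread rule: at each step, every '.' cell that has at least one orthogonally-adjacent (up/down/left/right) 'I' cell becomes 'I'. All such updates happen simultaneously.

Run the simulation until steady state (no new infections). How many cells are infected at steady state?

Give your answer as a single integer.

Step 0 (initial): 2 infected
Step 1: +6 new -> 8 infected
Step 2: +7 new -> 15 infected
Step 3: +7 new -> 22 infected
Step 4: +5 new -> 27 infected
Step 5: +4 new -> 31 infected
Step 6: +3 new -> 34 infected
Step 7: +1 new -> 35 infected
Step 8: +1 new -> 36 infected
Step 9: +0 new -> 36 infected

Answer: 36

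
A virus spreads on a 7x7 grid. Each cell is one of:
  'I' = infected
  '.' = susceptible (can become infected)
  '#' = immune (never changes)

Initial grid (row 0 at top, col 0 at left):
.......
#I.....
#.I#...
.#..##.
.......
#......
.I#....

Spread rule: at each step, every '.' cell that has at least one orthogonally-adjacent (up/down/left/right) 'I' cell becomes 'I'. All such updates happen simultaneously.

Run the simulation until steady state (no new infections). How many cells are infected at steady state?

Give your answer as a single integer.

Step 0 (initial): 3 infected
Step 1: +6 new -> 9 infected
Step 2: +7 new -> 16 infected
Step 3: +5 new -> 21 infected
Step 4: +7 new -> 28 infected
Step 5: +6 new -> 34 infected
Step 6: +5 new -> 39 infected
Step 7: +2 new -> 41 infected
Step 8: +0 new -> 41 infected

Answer: 41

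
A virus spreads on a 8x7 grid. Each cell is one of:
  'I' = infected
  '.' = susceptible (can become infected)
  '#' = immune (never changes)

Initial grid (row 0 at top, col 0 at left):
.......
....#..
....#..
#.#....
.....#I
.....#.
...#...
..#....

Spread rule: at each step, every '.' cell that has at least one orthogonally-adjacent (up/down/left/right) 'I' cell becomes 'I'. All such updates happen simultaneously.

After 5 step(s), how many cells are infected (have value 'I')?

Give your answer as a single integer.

Step 0 (initial): 1 infected
Step 1: +2 new -> 3 infected
Step 2: +3 new -> 6 infected
Step 3: +5 new -> 11 infected
Step 4: +6 new -> 17 infected
Step 5: +5 new -> 22 infected

Answer: 22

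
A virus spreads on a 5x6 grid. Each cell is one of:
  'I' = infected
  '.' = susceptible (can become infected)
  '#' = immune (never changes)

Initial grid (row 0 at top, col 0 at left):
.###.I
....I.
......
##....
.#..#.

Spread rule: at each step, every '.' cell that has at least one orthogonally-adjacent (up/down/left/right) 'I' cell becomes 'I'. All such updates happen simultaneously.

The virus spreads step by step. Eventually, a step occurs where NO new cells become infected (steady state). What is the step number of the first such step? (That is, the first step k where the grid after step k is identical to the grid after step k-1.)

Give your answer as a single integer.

Step 0 (initial): 2 infected
Step 1: +4 new -> 6 infected
Step 2: +4 new -> 10 infected
Step 3: +4 new -> 14 infected
Step 4: +5 new -> 19 infected
Step 5: +3 new -> 22 infected
Step 6: +0 new -> 22 infected

Answer: 6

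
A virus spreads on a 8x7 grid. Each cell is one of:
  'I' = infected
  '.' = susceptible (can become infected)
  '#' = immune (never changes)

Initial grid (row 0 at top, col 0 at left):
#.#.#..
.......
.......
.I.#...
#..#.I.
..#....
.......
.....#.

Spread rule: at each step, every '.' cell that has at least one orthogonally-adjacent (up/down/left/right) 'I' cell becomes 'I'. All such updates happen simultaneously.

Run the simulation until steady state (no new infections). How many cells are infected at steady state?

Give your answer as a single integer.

Step 0 (initial): 2 infected
Step 1: +8 new -> 10 infected
Step 2: +11 new -> 21 infected
Step 3: +12 new -> 33 infected
Step 4: +10 new -> 43 infected
Step 5: +5 new -> 48 infected
Step 6: +0 new -> 48 infected

Answer: 48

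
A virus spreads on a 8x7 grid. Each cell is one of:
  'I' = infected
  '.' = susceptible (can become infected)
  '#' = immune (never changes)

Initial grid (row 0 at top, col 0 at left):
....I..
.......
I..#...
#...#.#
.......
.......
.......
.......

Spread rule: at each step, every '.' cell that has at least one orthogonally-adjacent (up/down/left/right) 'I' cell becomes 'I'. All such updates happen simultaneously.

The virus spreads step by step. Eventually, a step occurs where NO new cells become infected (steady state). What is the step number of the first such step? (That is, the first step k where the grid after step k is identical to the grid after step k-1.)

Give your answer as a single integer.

Step 0 (initial): 2 infected
Step 1: +5 new -> 7 infected
Step 2: +9 new -> 16 infected
Step 3: +6 new -> 22 infected
Step 4: +6 new -> 28 infected
Step 5: +5 new -> 33 infected
Step 6: +7 new -> 40 infected
Step 7: +6 new -> 46 infected
Step 8: +4 new -> 50 infected
Step 9: +2 new -> 52 infected
Step 10: +0 new -> 52 infected

Answer: 10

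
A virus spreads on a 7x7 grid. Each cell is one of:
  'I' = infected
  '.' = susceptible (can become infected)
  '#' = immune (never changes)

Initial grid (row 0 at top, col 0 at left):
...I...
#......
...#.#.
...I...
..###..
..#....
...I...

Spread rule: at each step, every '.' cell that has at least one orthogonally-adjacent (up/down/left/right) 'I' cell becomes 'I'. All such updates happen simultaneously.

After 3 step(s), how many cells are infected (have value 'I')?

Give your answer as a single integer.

Answer: 35

Derivation:
Step 0 (initial): 3 infected
Step 1: +8 new -> 11 infected
Step 2: +11 new -> 22 infected
Step 3: +13 new -> 35 infected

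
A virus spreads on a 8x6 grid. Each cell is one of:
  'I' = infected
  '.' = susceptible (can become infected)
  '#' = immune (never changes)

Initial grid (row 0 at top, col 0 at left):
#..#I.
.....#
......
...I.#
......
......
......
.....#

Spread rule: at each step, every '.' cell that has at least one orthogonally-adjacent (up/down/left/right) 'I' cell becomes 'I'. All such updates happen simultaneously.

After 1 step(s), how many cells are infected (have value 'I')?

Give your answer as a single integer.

Answer: 8

Derivation:
Step 0 (initial): 2 infected
Step 1: +6 new -> 8 infected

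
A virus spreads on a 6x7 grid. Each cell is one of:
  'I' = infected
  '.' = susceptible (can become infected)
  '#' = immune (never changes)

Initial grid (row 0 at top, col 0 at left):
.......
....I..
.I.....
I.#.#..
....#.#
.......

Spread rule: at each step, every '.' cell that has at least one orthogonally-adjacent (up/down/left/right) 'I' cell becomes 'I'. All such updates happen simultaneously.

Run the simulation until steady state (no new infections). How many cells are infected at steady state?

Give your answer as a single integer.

Step 0 (initial): 3 infected
Step 1: +9 new -> 12 infected
Step 2: +10 new -> 22 infected
Step 3: +8 new -> 30 infected
Step 4: +4 new -> 34 infected
Step 5: +2 new -> 36 infected
Step 6: +2 new -> 38 infected
Step 7: +0 new -> 38 infected

Answer: 38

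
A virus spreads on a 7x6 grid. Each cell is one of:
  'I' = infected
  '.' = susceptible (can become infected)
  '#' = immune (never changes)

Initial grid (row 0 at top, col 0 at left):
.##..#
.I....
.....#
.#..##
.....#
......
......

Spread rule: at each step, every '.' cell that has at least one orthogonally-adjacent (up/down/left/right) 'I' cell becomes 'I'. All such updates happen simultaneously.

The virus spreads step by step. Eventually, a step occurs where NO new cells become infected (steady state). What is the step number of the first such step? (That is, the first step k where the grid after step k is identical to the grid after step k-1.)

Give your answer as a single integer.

Answer: 10

Derivation:
Step 0 (initial): 1 infected
Step 1: +3 new -> 4 infected
Step 2: +4 new -> 8 infected
Step 3: +5 new -> 13 infected
Step 4: +6 new -> 19 infected
Step 5: +4 new -> 23 infected
Step 6: +5 new -> 28 infected
Step 7: +3 new -> 31 infected
Step 8: +2 new -> 33 infected
Step 9: +1 new -> 34 infected
Step 10: +0 new -> 34 infected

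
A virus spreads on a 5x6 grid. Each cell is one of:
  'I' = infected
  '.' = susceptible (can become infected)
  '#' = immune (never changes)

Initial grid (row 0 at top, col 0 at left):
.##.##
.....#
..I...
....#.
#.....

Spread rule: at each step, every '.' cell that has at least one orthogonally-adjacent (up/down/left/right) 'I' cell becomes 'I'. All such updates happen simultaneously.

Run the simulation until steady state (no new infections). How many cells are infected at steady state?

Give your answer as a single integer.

Step 0 (initial): 1 infected
Step 1: +4 new -> 5 infected
Step 2: +7 new -> 12 infected
Step 3: +7 new -> 19 infected
Step 4: +3 new -> 22 infected
Step 5: +1 new -> 23 infected
Step 6: +0 new -> 23 infected

Answer: 23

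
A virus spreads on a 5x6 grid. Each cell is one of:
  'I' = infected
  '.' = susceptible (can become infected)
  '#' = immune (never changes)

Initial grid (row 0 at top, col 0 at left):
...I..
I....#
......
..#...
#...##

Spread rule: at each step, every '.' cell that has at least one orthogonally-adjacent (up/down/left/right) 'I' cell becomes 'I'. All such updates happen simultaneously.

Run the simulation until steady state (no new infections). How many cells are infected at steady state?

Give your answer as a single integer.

Answer: 25

Derivation:
Step 0 (initial): 2 infected
Step 1: +6 new -> 8 infected
Step 2: +7 new -> 15 infected
Step 3: +4 new -> 19 infected
Step 4: +4 new -> 23 infected
Step 5: +2 new -> 25 infected
Step 6: +0 new -> 25 infected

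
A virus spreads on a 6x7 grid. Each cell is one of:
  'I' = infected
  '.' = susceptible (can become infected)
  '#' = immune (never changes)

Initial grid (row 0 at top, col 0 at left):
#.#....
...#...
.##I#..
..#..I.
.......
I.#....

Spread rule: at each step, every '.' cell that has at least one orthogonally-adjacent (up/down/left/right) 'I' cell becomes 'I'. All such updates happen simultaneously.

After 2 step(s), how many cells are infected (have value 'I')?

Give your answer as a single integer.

Answer: 18

Derivation:
Step 0 (initial): 3 infected
Step 1: +7 new -> 10 infected
Step 2: +8 new -> 18 infected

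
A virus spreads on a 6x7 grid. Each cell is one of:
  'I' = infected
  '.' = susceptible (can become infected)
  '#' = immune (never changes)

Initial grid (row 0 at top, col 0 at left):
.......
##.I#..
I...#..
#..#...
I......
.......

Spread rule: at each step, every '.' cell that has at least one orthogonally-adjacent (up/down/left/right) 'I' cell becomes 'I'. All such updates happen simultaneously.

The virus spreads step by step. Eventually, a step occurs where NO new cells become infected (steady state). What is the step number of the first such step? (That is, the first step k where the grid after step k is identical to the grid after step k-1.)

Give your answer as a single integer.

Step 0 (initial): 3 infected
Step 1: +6 new -> 9 infected
Step 2: +6 new -> 15 infected
Step 3: +5 new -> 20 infected
Step 4: +5 new -> 25 infected
Step 5: +5 new -> 30 infected
Step 6: +4 new -> 34 infected
Step 7: +2 new -> 36 infected
Step 8: +0 new -> 36 infected

Answer: 8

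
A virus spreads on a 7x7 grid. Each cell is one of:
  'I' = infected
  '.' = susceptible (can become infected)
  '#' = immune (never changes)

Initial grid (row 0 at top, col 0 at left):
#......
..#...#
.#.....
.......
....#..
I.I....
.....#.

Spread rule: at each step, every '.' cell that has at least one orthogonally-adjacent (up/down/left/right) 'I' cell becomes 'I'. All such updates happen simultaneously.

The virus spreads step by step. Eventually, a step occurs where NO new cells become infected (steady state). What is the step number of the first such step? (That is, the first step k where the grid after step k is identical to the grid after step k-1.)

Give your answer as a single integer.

Step 0 (initial): 2 infected
Step 1: +6 new -> 8 infected
Step 2: +7 new -> 15 infected
Step 3: +6 new -> 21 infected
Step 4: +5 new -> 26 infected
Step 5: +6 new -> 32 infected
Step 6: +5 new -> 37 infected
Step 7: +4 new -> 41 infected
Step 8: +1 new -> 42 infected
Step 9: +1 new -> 43 infected
Step 10: +0 new -> 43 infected

Answer: 10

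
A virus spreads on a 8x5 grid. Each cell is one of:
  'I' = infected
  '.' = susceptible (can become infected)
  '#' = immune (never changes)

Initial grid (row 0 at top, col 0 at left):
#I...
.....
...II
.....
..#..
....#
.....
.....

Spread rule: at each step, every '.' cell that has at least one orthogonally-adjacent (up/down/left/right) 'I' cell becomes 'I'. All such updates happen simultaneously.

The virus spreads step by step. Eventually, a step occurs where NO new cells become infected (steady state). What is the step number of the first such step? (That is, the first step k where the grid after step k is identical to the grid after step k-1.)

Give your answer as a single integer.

Step 0 (initial): 3 infected
Step 1: +7 new -> 10 infected
Step 2: +8 new -> 18 infected
Step 3: +3 new -> 21 infected
Step 4: +4 new -> 25 infected
Step 5: +5 new -> 30 infected
Step 6: +4 new -> 34 infected
Step 7: +2 new -> 36 infected
Step 8: +1 new -> 37 infected
Step 9: +0 new -> 37 infected

Answer: 9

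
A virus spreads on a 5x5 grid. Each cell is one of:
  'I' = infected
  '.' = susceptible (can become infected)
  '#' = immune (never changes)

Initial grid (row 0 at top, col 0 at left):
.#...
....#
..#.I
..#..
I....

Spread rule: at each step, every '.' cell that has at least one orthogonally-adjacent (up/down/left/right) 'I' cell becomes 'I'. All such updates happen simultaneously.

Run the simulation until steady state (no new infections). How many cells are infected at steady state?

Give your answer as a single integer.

Step 0 (initial): 2 infected
Step 1: +4 new -> 6 infected
Step 2: +6 new -> 12 infected
Step 3: +5 new -> 17 infected
Step 4: +4 new -> 21 infected
Step 5: +0 new -> 21 infected

Answer: 21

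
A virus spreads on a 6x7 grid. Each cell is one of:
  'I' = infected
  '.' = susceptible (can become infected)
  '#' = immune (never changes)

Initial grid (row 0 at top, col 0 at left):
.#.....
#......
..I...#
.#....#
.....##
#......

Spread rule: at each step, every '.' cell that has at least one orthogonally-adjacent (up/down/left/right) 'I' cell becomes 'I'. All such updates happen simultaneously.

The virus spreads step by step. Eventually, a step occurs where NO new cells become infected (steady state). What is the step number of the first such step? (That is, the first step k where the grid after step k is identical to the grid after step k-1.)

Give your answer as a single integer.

Step 0 (initial): 1 infected
Step 1: +4 new -> 5 infected
Step 2: +7 new -> 12 infected
Step 3: +8 new -> 20 infected
Step 4: +7 new -> 27 infected
Step 5: +3 new -> 30 infected
Step 6: +2 new -> 32 infected
Step 7: +1 new -> 33 infected
Step 8: +0 new -> 33 infected

Answer: 8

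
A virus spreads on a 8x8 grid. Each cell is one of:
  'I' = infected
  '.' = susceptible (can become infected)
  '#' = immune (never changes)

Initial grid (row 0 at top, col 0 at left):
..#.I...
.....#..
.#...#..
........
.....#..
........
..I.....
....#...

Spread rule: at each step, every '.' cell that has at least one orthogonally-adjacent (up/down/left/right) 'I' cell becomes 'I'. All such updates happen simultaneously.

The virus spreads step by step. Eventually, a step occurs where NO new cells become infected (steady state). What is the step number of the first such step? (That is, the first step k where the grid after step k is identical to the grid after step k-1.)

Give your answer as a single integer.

Answer: 8

Derivation:
Step 0 (initial): 2 infected
Step 1: +7 new -> 9 infected
Step 2: +10 new -> 19 infected
Step 3: +12 new -> 31 infected
Step 4: +12 new -> 43 infected
Step 5: +8 new -> 51 infected
Step 6: +6 new -> 57 infected
Step 7: +1 new -> 58 infected
Step 8: +0 new -> 58 infected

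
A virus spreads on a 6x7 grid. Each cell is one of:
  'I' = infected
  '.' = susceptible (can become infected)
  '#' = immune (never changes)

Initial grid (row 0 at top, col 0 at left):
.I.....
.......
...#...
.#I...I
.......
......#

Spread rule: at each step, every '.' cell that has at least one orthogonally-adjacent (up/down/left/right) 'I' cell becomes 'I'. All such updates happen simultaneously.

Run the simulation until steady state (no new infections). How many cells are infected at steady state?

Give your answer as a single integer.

Answer: 39

Derivation:
Step 0 (initial): 3 infected
Step 1: +9 new -> 12 infected
Step 2: +11 new -> 23 infected
Step 3: +11 new -> 34 infected
Step 4: +5 new -> 39 infected
Step 5: +0 new -> 39 infected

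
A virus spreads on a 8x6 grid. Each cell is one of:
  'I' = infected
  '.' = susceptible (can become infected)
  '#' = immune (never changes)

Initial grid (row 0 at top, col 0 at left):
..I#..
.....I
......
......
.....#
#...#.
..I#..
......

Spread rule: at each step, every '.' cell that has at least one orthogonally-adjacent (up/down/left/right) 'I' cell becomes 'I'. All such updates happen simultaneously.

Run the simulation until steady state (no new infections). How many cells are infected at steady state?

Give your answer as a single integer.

Answer: 43

Derivation:
Step 0 (initial): 3 infected
Step 1: +8 new -> 11 infected
Step 2: +13 new -> 24 infected
Step 3: +9 new -> 33 infected
Step 4: +7 new -> 40 infected
Step 5: +2 new -> 42 infected
Step 6: +1 new -> 43 infected
Step 7: +0 new -> 43 infected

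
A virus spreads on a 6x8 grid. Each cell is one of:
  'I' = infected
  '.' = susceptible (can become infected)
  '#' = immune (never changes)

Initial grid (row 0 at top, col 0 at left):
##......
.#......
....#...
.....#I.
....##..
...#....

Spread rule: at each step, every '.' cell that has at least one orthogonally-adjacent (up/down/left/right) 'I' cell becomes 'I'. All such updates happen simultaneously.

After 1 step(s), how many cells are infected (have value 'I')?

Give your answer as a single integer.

Step 0 (initial): 1 infected
Step 1: +3 new -> 4 infected

Answer: 4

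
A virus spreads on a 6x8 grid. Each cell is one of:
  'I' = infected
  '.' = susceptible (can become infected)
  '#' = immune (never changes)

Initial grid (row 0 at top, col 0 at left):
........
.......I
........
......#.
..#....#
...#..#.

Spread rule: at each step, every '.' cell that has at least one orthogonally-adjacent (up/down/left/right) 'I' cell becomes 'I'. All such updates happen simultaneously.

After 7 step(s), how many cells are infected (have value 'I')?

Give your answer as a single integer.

Step 0 (initial): 1 infected
Step 1: +3 new -> 4 infected
Step 2: +4 new -> 8 infected
Step 3: +3 new -> 11 infected
Step 4: +4 new -> 15 infected
Step 5: +5 new -> 20 infected
Step 6: +7 new -> 27 infected
Step 7: +6 new -> 33 infected

Answer: 33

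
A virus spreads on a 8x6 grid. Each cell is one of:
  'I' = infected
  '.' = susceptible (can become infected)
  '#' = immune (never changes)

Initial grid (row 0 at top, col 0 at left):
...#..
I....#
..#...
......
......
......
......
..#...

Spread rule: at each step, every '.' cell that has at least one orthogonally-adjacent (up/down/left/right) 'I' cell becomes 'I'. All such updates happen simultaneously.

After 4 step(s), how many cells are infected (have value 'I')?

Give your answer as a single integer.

Step 0 (initial): 1 infected
Step 1: +3 new -> 4 infected
Step 2: +4 new -> 8 infected
Step 3: +4 new -> 12 infected
Step 4: +5 new -> 17 infected

Answer: 17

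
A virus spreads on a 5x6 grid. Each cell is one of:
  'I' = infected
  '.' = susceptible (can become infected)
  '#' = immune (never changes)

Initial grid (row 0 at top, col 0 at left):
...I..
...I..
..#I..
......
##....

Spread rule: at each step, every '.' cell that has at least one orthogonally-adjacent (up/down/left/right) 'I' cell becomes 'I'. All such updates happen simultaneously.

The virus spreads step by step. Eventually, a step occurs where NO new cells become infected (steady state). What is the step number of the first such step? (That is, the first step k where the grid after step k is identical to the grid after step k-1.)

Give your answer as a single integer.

Step 0 (initial): 3 infected
Step 1: +6 new -> 9 infected
Step 2: +8 new -> 17 infected
Step 3: +7 new -> 24 infected
Step 4: +3 new -> 27 infected
Step 5: +0 new -> 27 infected

Answer: 5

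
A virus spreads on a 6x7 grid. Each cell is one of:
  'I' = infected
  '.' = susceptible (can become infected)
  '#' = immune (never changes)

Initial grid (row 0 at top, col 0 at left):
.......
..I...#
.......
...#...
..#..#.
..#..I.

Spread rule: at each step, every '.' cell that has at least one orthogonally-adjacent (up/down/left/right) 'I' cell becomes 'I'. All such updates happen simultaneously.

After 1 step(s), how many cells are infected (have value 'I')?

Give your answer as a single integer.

Answer: 8

Derivation:
Step 0 (initial): 2 infected
Step 1: +6 new -> 8 infected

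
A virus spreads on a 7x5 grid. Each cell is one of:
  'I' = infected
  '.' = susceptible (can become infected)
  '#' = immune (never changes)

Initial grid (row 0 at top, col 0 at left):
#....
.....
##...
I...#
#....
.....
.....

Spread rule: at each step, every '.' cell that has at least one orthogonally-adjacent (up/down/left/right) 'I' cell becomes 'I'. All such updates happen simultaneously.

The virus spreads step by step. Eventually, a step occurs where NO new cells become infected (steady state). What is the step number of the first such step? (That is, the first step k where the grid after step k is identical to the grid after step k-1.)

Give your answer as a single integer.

Answer: 8

Derivation:
Step 0 (initial): 1 infected
Step 1: +1 new -> 2 infected
Step 2: +2 new -> 4 infected
Step 3: +4 new -> 8 infected
Step 4: +6 new -> 14 infected
Step 5: +8 new -> 22 infected
Step 6: +6 new -> 28 infected
Step 7: +2 new -> 30 infected
Step 8: +0 new -> 30 infected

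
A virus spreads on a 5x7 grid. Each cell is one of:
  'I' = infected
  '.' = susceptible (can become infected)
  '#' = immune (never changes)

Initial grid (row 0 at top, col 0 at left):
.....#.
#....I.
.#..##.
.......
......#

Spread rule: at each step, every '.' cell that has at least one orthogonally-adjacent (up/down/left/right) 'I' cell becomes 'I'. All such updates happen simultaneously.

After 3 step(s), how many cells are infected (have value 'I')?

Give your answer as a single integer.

Step 0 (initial): 1 infected
Step 1: +2 new -> 3 infected
Step 2: +4 new -> 7 infected
Step 3: +4 new -> 11 infected

Answer: 11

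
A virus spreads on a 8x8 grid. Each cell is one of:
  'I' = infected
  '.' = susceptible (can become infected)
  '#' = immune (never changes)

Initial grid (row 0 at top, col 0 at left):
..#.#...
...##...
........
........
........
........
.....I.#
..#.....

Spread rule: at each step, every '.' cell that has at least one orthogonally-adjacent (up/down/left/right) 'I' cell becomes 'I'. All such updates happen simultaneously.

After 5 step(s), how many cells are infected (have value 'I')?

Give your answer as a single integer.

Answer: 35

Derivation:
Step 0 (initial): 1 infected
Step 1: +4 new -> 5 infected
Step 2: +6 new -> 11 infected
Step 3: +8 new -> 19 infected
Step 4: +7 new -> 26 infected
Step 5: +9 new -> 35 infected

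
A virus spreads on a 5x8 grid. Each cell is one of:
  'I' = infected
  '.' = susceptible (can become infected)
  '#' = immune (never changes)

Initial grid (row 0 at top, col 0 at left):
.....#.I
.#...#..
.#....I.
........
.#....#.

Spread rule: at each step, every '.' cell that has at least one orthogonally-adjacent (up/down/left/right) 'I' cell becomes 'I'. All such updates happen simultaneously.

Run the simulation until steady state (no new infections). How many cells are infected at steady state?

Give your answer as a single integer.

Answer: 34

Derivation:
Step 0 (initial): 2 infected
Step 1: +6 new -> 8 infected
Step 2: +3 new -> 11 infected
Step 3: +5 new -> 16 infected
Step 4: +5 new -> 21 infected
Step 5: +4 new -> 25 infected
Step 6: +3 new -> 28 infected
Step 7: +2 new -> 30 infected
Step 8: +3 new -> 33 infected
Step 9: +1 new -> 34 infected
Step 10: +0 new -> 34 infected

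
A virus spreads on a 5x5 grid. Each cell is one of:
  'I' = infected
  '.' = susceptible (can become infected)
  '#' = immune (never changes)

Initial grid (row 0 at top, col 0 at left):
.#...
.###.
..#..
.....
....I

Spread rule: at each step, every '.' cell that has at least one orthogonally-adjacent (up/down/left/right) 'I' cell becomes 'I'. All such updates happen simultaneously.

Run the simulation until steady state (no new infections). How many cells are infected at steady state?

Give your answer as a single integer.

Answer: 20

Derivation:
Step 0 (initial): 1 infected
Step 1: +2 new -> 3 infected
Step 2: +3 new -> 6 infected
Step 3: +4 new -> 10 infected
Step 4: +3 new -> 13 infected
Step 5: +3 new -> 16 infected
Step 6: +2 new -> 18 infected
Step 7: +1 new -> 19 infected
Step 8: +1 new -> 20 infected
Step 9: +0 new -> 20 infected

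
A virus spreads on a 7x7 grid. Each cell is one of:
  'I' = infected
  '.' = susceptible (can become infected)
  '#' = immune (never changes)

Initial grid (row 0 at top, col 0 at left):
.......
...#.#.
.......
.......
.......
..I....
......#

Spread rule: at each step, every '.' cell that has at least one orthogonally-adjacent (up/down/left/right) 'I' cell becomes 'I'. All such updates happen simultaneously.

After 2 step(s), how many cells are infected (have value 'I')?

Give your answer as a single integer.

Step 0 (initial): 1 infected
Step 1: +4 new -> 5 infected
Step 2: +7 new -> 12 infected

Answer: 12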